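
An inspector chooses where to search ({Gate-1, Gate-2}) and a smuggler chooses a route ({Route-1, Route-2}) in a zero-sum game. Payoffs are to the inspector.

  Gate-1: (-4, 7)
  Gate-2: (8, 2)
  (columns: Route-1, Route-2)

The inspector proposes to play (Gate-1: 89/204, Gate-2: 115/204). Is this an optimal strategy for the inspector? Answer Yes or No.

Against Route-1 this mix gives (89/204)·(-4) + (115/204)·8 = 47/17.
Against Route-2 this mix gives (89/204)·7 + (115/204)·2 = 853/204.
The smuggler will play Route-1, holding the inspector to 47/17. Shifting weight toward the row that does better against Route-1 would raise this floor (the equalizing mix achieves 64/17 against both Route-1 and Route-2), so the proposed strategy is not optimal.

No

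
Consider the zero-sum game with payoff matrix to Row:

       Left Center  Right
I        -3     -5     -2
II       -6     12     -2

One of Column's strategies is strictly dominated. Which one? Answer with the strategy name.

Right

Left holds Row's payoff strictly below Right in every row: -3 < -2, -6 < -2.
So Right is strictly dominated for Column.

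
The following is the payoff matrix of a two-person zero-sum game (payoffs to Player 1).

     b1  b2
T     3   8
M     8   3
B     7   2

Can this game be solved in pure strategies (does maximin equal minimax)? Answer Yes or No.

Row minima: T → 3, M → 3, B → 2; maximin = 3.
Column maxima: b1 → 8, b2 → 8; minimax = 8.
3 ≠ 8, so no pure-strategy equilibrium exists.

No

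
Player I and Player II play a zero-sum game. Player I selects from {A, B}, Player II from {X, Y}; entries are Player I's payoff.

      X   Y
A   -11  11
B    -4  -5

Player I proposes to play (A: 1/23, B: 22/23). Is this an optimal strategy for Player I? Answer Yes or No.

Yes

Against X this mix gives (1/23)·(-11) + (22/23)·(-4) = -99/23.
Against Y this mix gives (1/23)·11 + (22/23)·(-5) = -99/23.
All of Player II's active replies (X, Y) yield -99/23, and no column does worse for Player I. The mix makes Player II indifferent and guarantees -99/23, so it is optimal.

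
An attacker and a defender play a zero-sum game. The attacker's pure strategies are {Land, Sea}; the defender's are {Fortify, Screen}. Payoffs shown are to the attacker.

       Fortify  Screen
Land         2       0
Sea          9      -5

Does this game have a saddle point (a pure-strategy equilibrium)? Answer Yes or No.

Row minima: Land → 0, Sea → -5; maximin = 0.
Column maxima: Fortify → 9, Screen → 0; minimax = 0.
maximin = minimax = 0, so a saddle point exists.

Yes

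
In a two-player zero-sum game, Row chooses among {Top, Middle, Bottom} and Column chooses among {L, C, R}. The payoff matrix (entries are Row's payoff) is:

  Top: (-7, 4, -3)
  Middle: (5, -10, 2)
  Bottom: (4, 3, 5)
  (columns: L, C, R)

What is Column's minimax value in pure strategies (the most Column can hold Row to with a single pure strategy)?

4

Column maxima: L → 5, C → 4, R → 5.
The smallest of these is 4.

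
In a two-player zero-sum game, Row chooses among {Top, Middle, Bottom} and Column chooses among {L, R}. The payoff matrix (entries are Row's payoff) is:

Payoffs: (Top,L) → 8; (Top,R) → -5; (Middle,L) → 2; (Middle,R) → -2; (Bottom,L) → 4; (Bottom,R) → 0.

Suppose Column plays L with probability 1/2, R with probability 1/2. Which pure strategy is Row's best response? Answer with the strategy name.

Bottom

Expected payoff of Top: (1/2)·8 + (1/2)·(-5) = 3/2.
Expected payoff of Middle: (1/2)·2 + (1/2)·(-2) = 0.
Expected payoff of Bottom: (1/2)·4 + (1/2)·0 = 2.
The largest is 2, so Row's best response is Bottom.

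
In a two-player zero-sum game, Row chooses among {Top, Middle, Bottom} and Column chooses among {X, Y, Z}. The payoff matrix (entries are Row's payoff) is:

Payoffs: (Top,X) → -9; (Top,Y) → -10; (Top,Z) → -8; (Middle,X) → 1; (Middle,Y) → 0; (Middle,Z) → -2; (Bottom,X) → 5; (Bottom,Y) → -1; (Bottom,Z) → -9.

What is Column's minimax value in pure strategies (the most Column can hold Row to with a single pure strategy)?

-2

Column maxima: X → 5, Y → 0, Z → -2.
The smallest of these is -2.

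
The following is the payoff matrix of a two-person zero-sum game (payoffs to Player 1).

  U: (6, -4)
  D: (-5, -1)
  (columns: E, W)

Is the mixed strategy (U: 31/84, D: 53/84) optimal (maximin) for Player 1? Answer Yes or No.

No

Against E this mix gives (31/84)·6 + (53/84)·(-5) = -79/84.
Against W this mix gives (31/84)·(-4) + (53/84)·(-1) = -59/28.
Player 2 will play W, holding Player 1 to -59/28. Shifting weight toward the row that does better against W would raise this floor (the equalizing mix achieves -13/7 against both W and E), so the proposed strategy is not optimal.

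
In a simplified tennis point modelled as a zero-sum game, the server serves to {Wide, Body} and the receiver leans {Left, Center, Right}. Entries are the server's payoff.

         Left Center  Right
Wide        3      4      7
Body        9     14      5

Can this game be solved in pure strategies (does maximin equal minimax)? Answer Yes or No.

No

Row minima: Wide → 3, Body → 5; maximin = 5.
Column maxima: Left → 9, Center → 14, Right → 7; minimax = 7.
5 ≠ 7, so no pure-strategy equilibrium exists.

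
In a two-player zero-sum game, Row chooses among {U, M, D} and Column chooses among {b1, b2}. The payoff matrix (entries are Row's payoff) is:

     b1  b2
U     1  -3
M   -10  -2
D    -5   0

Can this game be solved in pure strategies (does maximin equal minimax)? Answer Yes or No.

Row minima: U → -3, M → -10, D → -5; maximin = -3.
Column maxima: b1 → 1, b2 → 0; minimax = 0.
-3 ≠ 0, so no pure-strategy equilibrium exists.

No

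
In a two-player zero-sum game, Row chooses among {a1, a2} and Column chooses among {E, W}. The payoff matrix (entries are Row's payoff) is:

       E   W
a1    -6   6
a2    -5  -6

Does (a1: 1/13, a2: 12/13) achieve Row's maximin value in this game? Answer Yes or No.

Against E this mix gives (1/13)·(-6) + (12/13)·(-5) = -66/13.
Against W this mix gives (1/13)·6 + (12/13)·(-6) = -66/13.
All of Column's active replies (E, W) yield -66/13, and no column does worse for Row. The mix makes Column indifferent and guarantees -66/13, so it is optimal.

Yes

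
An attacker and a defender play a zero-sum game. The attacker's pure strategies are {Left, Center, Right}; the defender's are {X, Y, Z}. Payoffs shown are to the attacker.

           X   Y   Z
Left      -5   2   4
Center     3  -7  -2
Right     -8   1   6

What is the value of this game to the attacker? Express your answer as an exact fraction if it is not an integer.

Row minima: Left → -5, Center → -7, Right → -8; maximin = -5.
Column maxima: X → 3, Y → 2, Z → 6; minimax = 2.
-5 ≠ 2, so there is no saddle point; optimal play is mixed.
Z is strictly dominated by Y (it gives the attacker strictly more in every row), so the defender never plays it.
With Z eliminated, Right is strictly dominated by Left (Left gives the attacker strictly more in every remaining column), so the attacker never plays it.
On the remaining 2×2 (Left, Center vs X, Y):
Let the attacker play Left with probability p. Expected payoff against X: (-5)p + 3(1−p) = −8p + 3; against Y: 2p + (-7)(1−p) = 9p − 7.
Setting these equal: −8p + 3 = 9p − 7 ⇒ −17p = -10 ⇒ p = 10/17, and the value is (-8)·(10/17) + 3 = -29/17.
For the defender: with q = P(X), equating Left's and Center's payoffs gives −7q + 2 = 10q − 7 ⇒ q = 9/17.

-29/17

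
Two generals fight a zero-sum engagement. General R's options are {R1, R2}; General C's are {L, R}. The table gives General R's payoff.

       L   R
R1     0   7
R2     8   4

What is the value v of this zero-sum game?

56/11

Row minima: R1 → 0, R2 → 4; maximin = 4.
Column maxima: L → 8, R → 7; minimax = 7.
4 ≠ 7, so there is no saddle point; optimal play is mixed.
Let General R play R1 with probability p. Expected payoff against L: 0p + 8(1−p) = −8p + 8; against R: 7p + 4(1−p) = 3p + 4.
Setting these equal: −8p + 8 = 3p + 4 ⇒ −11p = -4 ⇒ p = 4/11, and the value is (-8)·(4/11) + 8 = 56/11.
For General C: with q = P(L), equating R1's and R2's payoffs gives −7q + 7 = 4q + 4 ⇒ q = 3/11.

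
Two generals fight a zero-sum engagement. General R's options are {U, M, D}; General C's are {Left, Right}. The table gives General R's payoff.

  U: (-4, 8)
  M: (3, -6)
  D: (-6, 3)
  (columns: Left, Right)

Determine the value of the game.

Row minima: U → -4, M → -6, D → -6; maximin = -4.
Column maxima: Left → 3, Right → 8; minimax = 3.
-4 ≠ 3, so there is no saddle point; optimal play is mixed.
D is strictly dominated by U, so General R never plays it.
On the remaining 2×2 (U, M vs Left, Right):
Let General R play U with probability p. Expected payoff against Left: (-4)p + 3(1−p) = −7p + 3; against Right: 8p + (-6)(1−p) = 14p − 6.
Setting these equal: −7p + 3 = 14p − 6 ⇒ −21p = -9 ⇒ p = 3/7, and the value is (-7)·(3/7) + 3 = 0.
For General C: with q = P(Left), equating U's and M's payoffs gives −12q + 8 = 9q − 6 ⇒ q = 2/3.

0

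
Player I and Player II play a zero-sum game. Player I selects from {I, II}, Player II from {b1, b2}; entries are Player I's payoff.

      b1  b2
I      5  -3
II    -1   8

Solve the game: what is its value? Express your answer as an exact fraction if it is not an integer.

37/17

Row minima: I → -3, II → -1; maximin = -1.
Column maxima: b1 → 5, b2 → 8; minimax = 5.
-1 ≠ 5, so there is no saddle point; optimal play is mixed.
Let Player I play I with probability p. Expected payoff against b1: 5p + (-1)(1−p) = 6p − 1; against b2: (-3)p + 8(1−p) = −11p + 8.
Setting these equal: 6p − 1 = −11p + 8 ⇒ 17p = 9 ⇒ p = 9/17, and the value is (6)·(9/17) − 1 = 37/17.
For Player II: with q = P(b1), equating I's and II's payoffs gives 8q − 3 = −9q + 8 ⇒ q = 11/17.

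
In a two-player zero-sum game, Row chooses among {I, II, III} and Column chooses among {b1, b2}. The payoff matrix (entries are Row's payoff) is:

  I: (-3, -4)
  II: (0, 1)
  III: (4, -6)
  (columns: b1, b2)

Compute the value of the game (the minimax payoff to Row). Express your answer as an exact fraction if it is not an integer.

Row minima: I → -4, II → 0, III → -6; maximin = 0.
Column maxima: b1 → 4, b2 → 1; minimax = 1.
0 ≠ 1, so there is no saddle point; optimal play is mixed.
I is strictly dominated by II, so Row never plays it.
On the remaining 2×2 (II, III vs b1, b2):
Let Row play II with probability p. Expected payoff against b1: 0p + 4(1−p) = −4p + 4; against b2: 1p + (-6)(1−p) = 7p − 6.
Setting these equal: −4p + 4 = 7p − 6 ⇒ −11p = -10 ⇒ p = 10/11, and the value is (-4)·(10/11) + 4 = 4/11.
For Column: with q = P(b1), equating II's and III's payoffs gives −q + 1 = 10q − 6 ⇒ q = 7/11.

4/11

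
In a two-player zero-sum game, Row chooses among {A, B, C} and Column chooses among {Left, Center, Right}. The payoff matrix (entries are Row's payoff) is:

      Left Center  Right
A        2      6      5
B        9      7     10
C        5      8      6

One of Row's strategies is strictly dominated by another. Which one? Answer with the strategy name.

B gives a strictly higher payoff than A against every column: 9 > 2, 7 > 6, 10 > 5.
So A is strictly dominated and Row never plays it.

A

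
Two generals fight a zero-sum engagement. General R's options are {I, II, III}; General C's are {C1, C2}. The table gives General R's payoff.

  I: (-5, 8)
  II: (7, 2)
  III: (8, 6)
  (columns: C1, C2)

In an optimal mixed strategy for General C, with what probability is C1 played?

Row minima: I → -5, II → 2, III → 6; maximin = 6.
Column maxima: C1 → 8, C2 → 8; minimax = 8.
6 ≠ 8, so there is no saddle point; optimal play is mixed.
II is strictly dominated by III, so General R never plays it.
On the remaining 2×2 (I, III vs C1, C2):
Let General R play I with probability p. Expected payoff against C1: (-5)p + 8(1−p) = −13p + 8; against C2: 8p + 6(1−p) = 2p + 6.
Setting these equal: −13p + 8 = 2p + 6 ⇒ −15p = -2 ⇒ p = 2/15, and the value is (-13)·(2/15) + 8 = 94/15.
For General C: with q = P(C1), equating I's and III's payoffs gives −13q + 8 = 2q + 6 ⇒ q = 2/15.

2/15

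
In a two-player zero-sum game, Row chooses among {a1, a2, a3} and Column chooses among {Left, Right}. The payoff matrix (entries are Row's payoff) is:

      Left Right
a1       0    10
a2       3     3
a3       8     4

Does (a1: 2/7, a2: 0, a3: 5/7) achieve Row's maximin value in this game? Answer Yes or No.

Against Left this mix gives (2/7)·0 + (5/7)·8 = 40/7.
Against Right this mix gives (2/7)·10 + (5/7)·4 = 40/7.
All of Column's active replies (Left, Right) yield 40/7, and no column does worse for Row. The mix makes Column indifferent and guarantees 40/7, so it is optimal.

Yes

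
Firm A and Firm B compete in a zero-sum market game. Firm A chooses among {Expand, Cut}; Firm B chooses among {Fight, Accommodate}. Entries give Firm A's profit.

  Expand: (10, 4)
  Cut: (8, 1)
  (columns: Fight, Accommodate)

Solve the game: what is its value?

4

Row minima: Expand → 4, Cut → 1; maximin = 4.
Column maxima: Fight → 10, Accommodate → 4; minimax = 4.
Since maximin = minimax = 4, there is a saddle point and the value is 4.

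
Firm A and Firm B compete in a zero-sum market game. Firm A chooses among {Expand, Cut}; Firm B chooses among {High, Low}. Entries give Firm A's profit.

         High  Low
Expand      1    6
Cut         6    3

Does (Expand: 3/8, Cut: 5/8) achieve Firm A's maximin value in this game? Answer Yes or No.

Against High this mix gives (3/8)·1 + (5/8)·6 = 33/8.
Against Low this mix gives (3/8)·6 + (5/8)·3 = 33/8.
All of Firm B's active replies (High, Low) yield 33/8, and no column does worse for Firm A. The mix makes Firm B indifferent and guarantees 33/8, so it is optimal.

Yes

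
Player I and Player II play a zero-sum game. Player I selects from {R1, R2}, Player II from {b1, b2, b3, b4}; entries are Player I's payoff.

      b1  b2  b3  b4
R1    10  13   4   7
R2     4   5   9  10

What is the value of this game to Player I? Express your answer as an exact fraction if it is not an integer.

74/11

Row minima: R1 → 4, R2 → 4; maximin = 4.
Column maxima: b1 → 10, b2 → 13, b3 → 9, b4 → 10; minimax = 9.
4 ≠ 9, so there is no saddle point; optimal play is mixed.
b2 is strictly dominated by b1 (it gives Player I strictly more in every row), so Player II never plays it.
b4 is strictly dominated by b3 (it gives Player I strictly more in every row), so Player II never plays it.
On the remaining 2×2 (R1, R2 vs b1, b3):
Let Player I play R1 with probability p. Expected payoff against b1: 10p + 4(1−p) = 6p + 4; against b3: 4p + 9(1−p) = −5p + 9.
Setting these equal: 6p + 4 = −5p + 9 ⇒ 11p = 5 ⇒ p = 5/11, and the value is (6)·(5/11) + 4 = 74/11.
For Player II: with q = P(b1), equating R1's and R2's payoffs gives 6q + 4 = −5q + 9 ⇒ q = 5/11.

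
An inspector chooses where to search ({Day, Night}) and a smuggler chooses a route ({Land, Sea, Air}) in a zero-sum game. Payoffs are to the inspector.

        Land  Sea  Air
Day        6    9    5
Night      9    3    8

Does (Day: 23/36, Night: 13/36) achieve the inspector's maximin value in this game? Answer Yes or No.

No

Against Land this mix gives (23/36)·6 + (13/36)·9 = 85/12.
Against Sea this mix gives (23/36)·9 + (13/36)·3 = 41/6.
Against Air this mix gives (23/36)·5 + (13/36)·8 = 73/12.
The smuggler will play Air, holding the inspector to 73/12. Shifting weight toward the row that does better against Air would raise this floor (the equalizing mix achieves 19/3 against both Air and Sea), so the proposed strategy is not optimal.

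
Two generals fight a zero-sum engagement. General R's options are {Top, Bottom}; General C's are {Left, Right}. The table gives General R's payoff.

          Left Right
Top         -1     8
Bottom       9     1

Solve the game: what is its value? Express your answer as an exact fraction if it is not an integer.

Row minima: Top → -1, Bottom → 1; maximin = 1.
Column maxima: Left → 9, Right → 8; minimax = 8.
1 ≠ 8, so there is no saddle point; optimal play is mixed.
Let General R play Top with probability p. Expected payoff against Left: (-1)p + 9(1−p) = −10p + 9; against Right: 8p + 1(1−p) = 7p + 1.
Setting these equal: −10p + 9 = 7p + 1 ⇒ −17p = -8 ⇒ p = 8/17, and the value is (-10)·(8/17) + 9 = 73/17.
For General C: with q = P(Left), equating Top's and Bottom's payoffs gives −9q + 8 = 8q + 1 ⇒ q = 7/17.

73/17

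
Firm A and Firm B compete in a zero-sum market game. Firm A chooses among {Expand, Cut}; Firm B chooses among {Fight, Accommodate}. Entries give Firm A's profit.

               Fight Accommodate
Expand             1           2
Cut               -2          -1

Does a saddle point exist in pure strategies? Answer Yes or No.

Row minima: Expand → 1, Cut → -2; maximin = 1.
Column maxima: Fight → 1, Accommodate → 2; minimax = 1.
maximin = minimax = 1, so a saddle point exists.

Yes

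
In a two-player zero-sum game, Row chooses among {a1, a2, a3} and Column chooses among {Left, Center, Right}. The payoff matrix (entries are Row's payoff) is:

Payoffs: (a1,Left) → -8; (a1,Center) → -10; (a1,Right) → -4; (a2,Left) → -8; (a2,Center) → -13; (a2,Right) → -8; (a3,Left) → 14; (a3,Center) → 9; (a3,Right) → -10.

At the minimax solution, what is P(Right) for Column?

Row minima: a1 → -10, a2 → -13, a3 → -10; maximin = -10.
Column maxima: Left → 14, Center → 9, Right → -4; minimax = -4.
-10 ≠ -4, so there is no saddle point; optimal play is mixed.
Left is strictly dominated by Center (it gives Row strictly more in every row), so Column never plays it.
With Left eliminated, a2 is strictly dominated by a1 (a1 gives Row strictly more in every remaining column), so Row never plays it.
On the remaining 2×2 (a1, a3 vs Center, Right):
Let Row play a1 with probability p. Expected payoff against Center: (-10)p + 9(1−p) = −19p + 9; against Right: (-4)p + (-10)(1−p) = 6p − 10.
Setting these equal: −19p + 9 = 6p − 10 ⇒ −25p = -19 ⇒ p = 19/25, and the value is (-19)·(19/25) + 9 = -136/25.
For Column: with q = P(Center), equating a1's and a3's payoffs gives −6q − 4 = 19q − 10 ⇒ q = 6/25.

19/25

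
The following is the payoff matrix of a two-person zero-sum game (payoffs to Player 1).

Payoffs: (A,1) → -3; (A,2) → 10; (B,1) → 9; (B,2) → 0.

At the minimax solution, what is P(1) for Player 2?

Row minima: A → -3, B → 0; maximin = 0.
Column maxima: 1 → 9, 2 → 10; minimax = 9.
0 ≠ 9, so there is no saddle point; optimal play is mixed.
Let Player 1 play A with probability p. Expected payoff against 1: (-3)p + 9(1−p) = −12p + 9; against 2: 10p + 0(1−p) = 10p.
Setting these equal: −12p + 9 = 10p ⇒ −22p = -9 ⇒ p = 9/22, and the value is (-12)·(9/22) + 9 = 45/11.
For Player 2: with q = P(1), equating A's and B's payoffs gives −13q + 10 = 9q ⇒ q = 5/11.

5/11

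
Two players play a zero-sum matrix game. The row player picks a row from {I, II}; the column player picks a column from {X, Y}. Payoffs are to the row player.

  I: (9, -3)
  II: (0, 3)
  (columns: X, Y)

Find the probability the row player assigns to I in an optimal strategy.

1/5

Row minima: I → -3, II → 0; maximin = 0.
Column maxima: X → 9, Y → 3; minimax = 3.
0 ≠ 3, so there is no saddle point; optimal play is mixed.
Let the row player play I with probability p. Expected payoff against X: 9p + 0(1−p) = 9p; against Y: (-3)p + 3(1−p) = −6p + 3.
Setting these equal: 9p = −6p + 3 ⇒ 15p = 3 ⇒ p = 1/5, and the value is (9)·(1/5) = 9/5.
For the column player: with q = P(X), equating I's and II's payoffs gives 12q − 3 = −3q + 3 ⇒ q = 2/5.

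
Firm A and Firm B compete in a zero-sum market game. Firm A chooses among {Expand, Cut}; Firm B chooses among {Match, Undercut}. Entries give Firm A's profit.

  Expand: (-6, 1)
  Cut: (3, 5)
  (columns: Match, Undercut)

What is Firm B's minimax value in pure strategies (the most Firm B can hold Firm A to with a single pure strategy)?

3

Column maxima: Match → 3, Undercut → 5.
The smallest of these is 3.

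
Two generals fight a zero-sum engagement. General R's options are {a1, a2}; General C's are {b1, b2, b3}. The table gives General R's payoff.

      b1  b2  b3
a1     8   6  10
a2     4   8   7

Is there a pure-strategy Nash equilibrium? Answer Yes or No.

No

Row minima: a1 → 6, a2 → 4; maximin = 6.
Column maxima: b1 → 8, b2 → 8, b3 → 10; minimax = 8.
6 ≠ 8, so no pure-strategy equilibrium exists.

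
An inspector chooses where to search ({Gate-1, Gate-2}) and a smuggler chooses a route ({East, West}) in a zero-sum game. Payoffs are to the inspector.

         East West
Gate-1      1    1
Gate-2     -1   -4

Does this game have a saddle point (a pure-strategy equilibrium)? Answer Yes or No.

Row minima: Gate-1 → 1, Gate-2 → -4; maximin = 1.
Column maxima: East → 1, West → 1; minimax = 1.
maximin = minimax = 1, so a saddle point exists.

Yes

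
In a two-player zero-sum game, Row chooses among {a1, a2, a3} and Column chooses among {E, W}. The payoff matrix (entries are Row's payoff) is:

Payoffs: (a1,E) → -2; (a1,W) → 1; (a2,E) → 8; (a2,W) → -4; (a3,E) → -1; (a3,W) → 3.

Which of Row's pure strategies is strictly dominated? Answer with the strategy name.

a3 gives a strictly higher payoff than a1 against every column: -1 > -2, 3 > 1.
So a1 is strictly dominated and Row never plays it.

a1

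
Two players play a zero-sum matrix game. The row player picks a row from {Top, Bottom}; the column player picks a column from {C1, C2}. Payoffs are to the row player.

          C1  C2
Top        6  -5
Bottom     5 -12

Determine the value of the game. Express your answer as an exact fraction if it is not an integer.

-5

Row minima: Top → -5, Bottom → -12; maximin = -5.
Column maxima: C1 → 6, C2 → -5; minimax = -5.
Since maximin = minimax = -5, there is a saddle point and the value is -5.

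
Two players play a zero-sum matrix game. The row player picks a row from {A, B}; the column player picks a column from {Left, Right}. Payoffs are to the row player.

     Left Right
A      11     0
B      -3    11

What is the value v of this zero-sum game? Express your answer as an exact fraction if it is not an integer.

Row minima: A → 0, B → -3; maximin = 0.
Column maxima: Left → 11, Right → 11; minimax = 11.
0 ≠ 11, so there is no saddle point; optimal play is mixed.
Let the row player play A with probability p. Expected payoff against Left: 11p + (-3)(1−p) = 14p − 3; against Right: 0p + 11(1−p) = −11p + 11.
Setting these equal: 14p − 3 = −11p + 11 ⇒ 25p = 14 ⇒ p = 14/25, and the value is (14)·(14/25) − 3 = 121/25.
For the column player: with q = P(Left), equating A's and B's payoffs gives 11q = −14q + 11 ⇒ q = 11/25.

121/25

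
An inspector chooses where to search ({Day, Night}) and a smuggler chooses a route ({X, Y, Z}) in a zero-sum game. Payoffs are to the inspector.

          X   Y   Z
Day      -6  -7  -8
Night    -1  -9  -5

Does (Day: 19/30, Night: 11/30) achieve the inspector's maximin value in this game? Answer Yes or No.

No

Against X this mix gives (19/30)·(-6) + (11/30)·(-1) = -25/6.
Against Y this mix gives (19/30)·(-7) + (11/30)·(-9) = -116/15.
Against Z this mix gives (19/30)·(-8) + (11/30)·(-5) = -69/10.
The smuggler will play Y, holding the inspector to -116/15. Shifting weight toward the row that does better against Y would raise this floor (the equalizing mix achieves -37/5 against both Y and Z), so the proposed strategy is not optimal.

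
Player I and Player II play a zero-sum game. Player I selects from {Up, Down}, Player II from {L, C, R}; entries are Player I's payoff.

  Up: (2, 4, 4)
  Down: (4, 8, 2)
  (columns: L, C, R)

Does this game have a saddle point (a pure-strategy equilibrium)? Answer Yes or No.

No

Row minima: Up → 2, Down → 2; maximin = 2.
Column maxima: L → 4, C → 8, R → 4; minimax = 4.
2 ≠ 4, so no pure-strategy equilibrium exists.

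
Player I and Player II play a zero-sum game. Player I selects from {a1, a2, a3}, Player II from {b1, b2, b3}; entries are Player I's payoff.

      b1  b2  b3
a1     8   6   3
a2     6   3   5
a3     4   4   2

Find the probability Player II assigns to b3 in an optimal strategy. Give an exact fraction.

3/5

Row minima: a1 → 3, a2 → 3, a3 → 2; maximin = 3.
Column maxima: b1 → 8, b2 → 6, b3 → 5; minimax = 5.
3 ≠ 5, so there is no saddle point; optimal play is mixed.
a3 is strictly dominated by a1, so Player I never plays it.
With a3 eliminated, b1 is strictly dominated by b2 (it gives Player I strictly more in every remaining row), so Player II never plays it.
On the remaining 2×2 (a1, a2 vs b2, b3):
Let Player I play a1 with probability p. Expected payoff against b2: 6p + 3(1−p) = 3p + 3; against b3: 3p + 5(1−p) = −2p + 5.
Setting these equal: 3p + 3 = −2p + 5 ⇒ 5p = 2 ⇒ p = 2/5, and the value is (3)·(2/5) + 3 = 21/5.
For Player II: with q = P(b2), equating a1's and a2's payoffs gives 3q + 3 = −2q + 5 ⇒ q = 2/5.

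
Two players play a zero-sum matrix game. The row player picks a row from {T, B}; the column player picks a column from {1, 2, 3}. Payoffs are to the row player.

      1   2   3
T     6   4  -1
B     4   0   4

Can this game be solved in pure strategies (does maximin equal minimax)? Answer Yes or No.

Row minima: T → -1, B → 0; maximin = 0.
Column maxima: 1 → 6, 2 → 4, 3 → 4; minimax = 4.
0 ≠ 4, so no pure-strategy equilibrium exists.

No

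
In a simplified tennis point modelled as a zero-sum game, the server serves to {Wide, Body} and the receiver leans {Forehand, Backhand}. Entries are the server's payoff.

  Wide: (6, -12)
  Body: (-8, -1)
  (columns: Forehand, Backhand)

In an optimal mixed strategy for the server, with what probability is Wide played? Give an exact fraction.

7/25

Row minima: Wide → -12, Body → -8; maximin = -8.
Column maxima: Forehand → 6, Backhand → -1; minimax = -1.
-8 ≠ -1, so there is no saddle point; optimal play is mixed.
Let the server play Wide with probability p. Expected payoff against Forehand: 6p + (-8)(1−p) = 14p − 8; against Backhand: (-12)p + (-1)(1−p) = −11p − 1.
Setting these equal: 14p − 8 = −11p − 1 ⇒ 25p = 7 ⇒ p = 7/25, and the value is (14)·(7/25) − 8 = -102/25.
For the receiver: with q = P(Forehand), equating Wide's and Body's payoffs gives 18q − 12 = −7q − 1 ⇒ q = 11/25.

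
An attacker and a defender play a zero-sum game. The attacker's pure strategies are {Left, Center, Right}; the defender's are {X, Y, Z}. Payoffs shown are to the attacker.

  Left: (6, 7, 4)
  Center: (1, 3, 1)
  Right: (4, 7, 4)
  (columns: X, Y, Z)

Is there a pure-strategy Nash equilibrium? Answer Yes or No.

Row minima: Left → 4, Center → 1, Right → 4; maximin = 4.
Column maxima: X → 6, Y → 7, Z → 4; minimax = 4.
maximin = minimax = 4, so a saddle point exists.

Yes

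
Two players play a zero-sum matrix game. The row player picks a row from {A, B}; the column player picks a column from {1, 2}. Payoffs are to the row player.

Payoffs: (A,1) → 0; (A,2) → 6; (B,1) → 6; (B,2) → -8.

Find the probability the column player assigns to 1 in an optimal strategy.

7/10

Row minima: A → 0, B → -8; maximin = 0.
Column maxima: 1 → 6, 2 → 6; minimax = 6.
0 ≠ 6, so there is no saddle point; optimal play is mixed.
Let the row player play A with probability p. Expected payoff against 1: 0p + 6(1−p) = −6p + 6; against 2: 6p + (-8)(1−p) = 14p − 8.
Setting these equal: −6p + 6 = 14p − 8 ⇒ −20p = -14 ⇒ p = 7/10, and the value is (-6)·(7/10) + 6 = 9/5.
For the column player: with q = P(1), equating A's and B's payoffs gives −6q + 6 = 14q − 8 ⇒ q = 7/10.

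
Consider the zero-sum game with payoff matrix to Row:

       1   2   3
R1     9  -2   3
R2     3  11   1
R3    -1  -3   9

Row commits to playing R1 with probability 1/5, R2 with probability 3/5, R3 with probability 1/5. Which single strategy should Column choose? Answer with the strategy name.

3

If Column plays 1, Row's expected payoff is (1/5)·9 + (3/5)·3 + (1/5)·(-1) = 17/5.
If Column plays 2, Row's expected payoff is (1/5)·(-2) + (3/5)·11 + (1/5)·(-3) = 28/5.
If Column plays 3, Row's expected payoff is (1/5)·3 + (3/5)·1 + (1/5)·9 = 3.
Column minimizes Row's payoff; the smallest is 3, so the best response is 3.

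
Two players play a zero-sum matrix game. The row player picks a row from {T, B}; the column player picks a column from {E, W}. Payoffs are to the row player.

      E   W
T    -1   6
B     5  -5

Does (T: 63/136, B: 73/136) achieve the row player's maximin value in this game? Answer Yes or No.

No

Against E this mix gives (63/136)·(-1) + (73/136)·5 = 151/68.
Against W this mix gives (63/136)·6 + (73/136)·(-5) = 13/136.
The column player will play W, holding the row player to 13/136. Shifting weight toward the row that does better against W would raise this floor (the equalizing mix achieves 25/17 against both W and E), so the proposed strategy is not optimal.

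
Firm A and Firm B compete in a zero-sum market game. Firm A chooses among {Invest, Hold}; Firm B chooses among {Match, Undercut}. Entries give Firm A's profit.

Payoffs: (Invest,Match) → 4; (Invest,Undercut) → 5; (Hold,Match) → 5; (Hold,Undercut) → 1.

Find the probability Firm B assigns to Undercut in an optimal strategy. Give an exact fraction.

Row minima: Invest → 4, Hold → 1; maximin = 4.
Column maxima: Match → 5, Undercut → 5; minimax = 5.
4 ≠ 5, so there is no saddle point; optimal play is mixed.
Let Firm A play Invest with probability p. Expected payoff against Match: 4p + 5(1−p) = −p + 5; against Undercut: 5p + 1(1−p) = 4p + 1.
Setting these equal: −p + 5 = 4p + 1 ⇒ −5p = -4 ⇒ p = 4/5, and the value is (-1)·(4/5) + 5 = 21/5.
For Firm B: with q = P(Match), equating Invest's and Hold's payoffs gives −q + 5 = 4q + 1 ⇒ q = 4/5.

1/5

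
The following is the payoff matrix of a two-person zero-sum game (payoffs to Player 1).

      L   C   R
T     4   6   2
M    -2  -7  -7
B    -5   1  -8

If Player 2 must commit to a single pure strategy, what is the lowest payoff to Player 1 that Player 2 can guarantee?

Column maxima: L → 4, C → 6, R → 2.
The smallest of these is 2.

2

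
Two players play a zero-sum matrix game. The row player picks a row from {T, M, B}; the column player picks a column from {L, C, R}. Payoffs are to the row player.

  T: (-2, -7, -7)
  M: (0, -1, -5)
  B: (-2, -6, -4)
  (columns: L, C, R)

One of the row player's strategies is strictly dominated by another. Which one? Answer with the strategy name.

M gives a strictly higher payoff than T against every column: 0 > -2, -1 > -7, -5 > -7.
So T is strictly dominated and the row player never plays it.

T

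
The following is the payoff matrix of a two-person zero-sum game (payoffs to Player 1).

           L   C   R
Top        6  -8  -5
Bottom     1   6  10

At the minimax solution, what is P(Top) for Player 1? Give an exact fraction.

5/19

Row minima: Top → -8, Bottom → 1; maximin = 1.
Column maxima: L → 6, C → 6, R → 10; minimax = 6.
1 ≠ 6, so there is no saddle point; optimal play is mixed.
R is strictly dominated by C (it gives Player 1 strictly more in every row), so Player 2 never plays it.
On the remaining 2×2 (Top, Bottom vs L, C):
Let Player 1 play Top with probability p. Expected payoff against L: 6p + 1(1−p) = 5p + 1; against C: (-8)p + 6(1−p) = −14p + 6.
Setting these equal: 5p + 1 = −14p + 6 ⇒ 19p = 5 ⇒ p = 5/19, and the value is (5)·(5/19) + 1 = 44/19.
For Player 2: with q = P(L), equating Top's and Bottom's payoffs gives 14q − 8 = −5q + 6 ⇒ q = 14/19.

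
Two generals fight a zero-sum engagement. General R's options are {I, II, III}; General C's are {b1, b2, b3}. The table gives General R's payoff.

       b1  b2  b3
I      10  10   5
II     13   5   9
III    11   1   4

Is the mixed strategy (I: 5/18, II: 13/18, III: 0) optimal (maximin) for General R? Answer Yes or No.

No

Against b1 this mix gives (5/18)·10 + (13/18)·13 = 73/6.
Against b2 this mix gives (5/18)·10 + (13/18)·5 = 115/18.
Against b3 this mix gives (5/18)·5 + (13/18)·9 = 71/9.
General C will play b2, holding General R to 115/18. Shifting weight toward the row that does better against b2 would raise this floor (the equalizing mix achieves 65/9 against both b2 and b3), so the proposed strategy is not optimal.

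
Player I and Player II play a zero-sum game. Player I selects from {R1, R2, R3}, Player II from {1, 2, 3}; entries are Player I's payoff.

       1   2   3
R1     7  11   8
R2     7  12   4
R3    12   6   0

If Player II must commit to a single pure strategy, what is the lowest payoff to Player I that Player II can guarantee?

8

Column maxima: 1 → 12, 2 → 12, 3 → 8.
The smallest of these is 8.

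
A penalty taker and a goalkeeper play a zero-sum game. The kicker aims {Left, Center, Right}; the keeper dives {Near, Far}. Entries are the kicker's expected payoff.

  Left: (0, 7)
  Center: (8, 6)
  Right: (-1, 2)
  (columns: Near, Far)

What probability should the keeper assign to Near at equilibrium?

1/9

Row minima: Left → 0, Center → 6, Right → -1; maximin = 6.
Column maxima: Near → 8, Far → 7; minimax = 7.
6 ≠ 7, so there is no saddle point; optimal play is mixed.
Right is strictly dominated by Left, so the kicker never plays it.
On the remaining 2×2 (Left, Center vs Near, Far):
Let the kicker play Left with probability p. Expected payoff against Near: 0p + 8(1−p) = −8p + 8; against Far: 7p + 6(1−p) = p + 6.
Setting these equal: −8p + 8 = p + 6 ⇒ −9p = -2 ⇒ p = 2/9, and the value is (-8)·(2/9) + 8 = 56/9.
For the keeper: with q = P(Near), equating Left's and Center's payoffs gives −7q + 7 = 2q + 6 ⇒ q = 1/9.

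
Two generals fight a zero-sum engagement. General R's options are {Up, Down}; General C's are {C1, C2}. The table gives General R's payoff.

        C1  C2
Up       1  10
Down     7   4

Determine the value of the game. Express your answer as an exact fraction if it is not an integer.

Row minima: Up → 1, Down → 4; maximin = 4.
Column maxima: C1 → 7, C2 → 10; minimax = 7.
4 ≠ 7, so there is no saddle point; optimal play is mixed.
Let General R play Up with probability p. Expected payoff against C1: 1p + 7(1−p) = −6p + 7; against C2: 10p + 4(1−p) = 6p + 4.
Setting these equal: −6p + 7 = 6p + 4 ⇒ −12p = -3 ⇒ p = 1/4, and the value is (-6)·(1/4) + 7 = 11/2.
For General C: with q = P(C1), equating Up's and Down's payoffs gives −9q + 10 = 3q + 4 ⇒ q = 1/2.

11/2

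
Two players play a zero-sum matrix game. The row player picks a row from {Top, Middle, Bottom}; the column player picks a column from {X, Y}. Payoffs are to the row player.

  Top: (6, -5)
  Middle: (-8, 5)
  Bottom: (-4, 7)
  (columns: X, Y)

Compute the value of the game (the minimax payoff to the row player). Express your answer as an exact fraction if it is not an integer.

Row minima: Top → -5, Middle → -8, Bottom → -4; maximin = -4.
Column maxima: X → 6, Y → 7; minimax = 6.
-4 ≠ 6, so there is no saddle point; optimal play is mixed.
Middle is strictly dominated by Bottom, so the row player never plays it.
On the remaining 2×2 (Top, Bottom vs X, Y):
Let the row player play Top with probability p. Expected payoff against X: 6p + (-4)(1−p) = 10p − 4; against Y: (-5)p + 7(1−p) = −12p + 7.
Setting these equal: 10p − 4 = −12p + 7 ⇒ 22p = 11 ⇒ p = 1/2, and the value is (10)·(1/2) − 4 = 1.
For the column player: with q = P(X), equating Top's and Bottom's payoffs gives 11q − 5 = −11q + 7 ⇒ q = 6/11.

1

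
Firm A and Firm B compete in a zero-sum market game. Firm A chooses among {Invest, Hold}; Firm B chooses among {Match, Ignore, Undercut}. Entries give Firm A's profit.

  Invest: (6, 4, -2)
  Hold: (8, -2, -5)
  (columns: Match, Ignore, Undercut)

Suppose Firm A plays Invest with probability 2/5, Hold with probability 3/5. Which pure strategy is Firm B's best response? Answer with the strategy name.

If Firm B plays Match, Firm A's expected payoff is (2/5)·6 + (3/5)·8 = 36/5.
If Firm B plays Ignore, Firm A's expected payoff is (2/5)·4 + (3/5)·(-2) = 2/5.
If Firm B plays Undercut, Firm A's expected payoff is (2/5)·(-2) + (3/5)·(-5) = -19/5.
Firm B minimizes Firm A's payoff; the smallest is -19/5, so the best response is Undercut.

Undercut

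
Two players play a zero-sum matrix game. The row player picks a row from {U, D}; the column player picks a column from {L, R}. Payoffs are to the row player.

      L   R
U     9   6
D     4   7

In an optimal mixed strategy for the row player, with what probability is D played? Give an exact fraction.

1/2

Row minima: U → 6, D → 4; maximin = 6.
Column maxima: L → 9, R → 7; minimax = 7.
6 ≠ 7, so there is no saddle point; optimal play is mixed.
Let the row player play U with probability p. Expected payoff against L: 9p + 4(1−p) = 5p + 4; against R: 6p + 7(1−p) = −p + 7.
Setting these equal: 5p + 4 = −p + 7 ⇒ 6p = 3 ⇒ p = 1/2, and the value is (5)·(1/2) + 4 = 13/2.
For the column player: with q = P(L), equating U's and D's payoffs gives 3q + 6 = −3q + 7 ⇒ q = 1/6.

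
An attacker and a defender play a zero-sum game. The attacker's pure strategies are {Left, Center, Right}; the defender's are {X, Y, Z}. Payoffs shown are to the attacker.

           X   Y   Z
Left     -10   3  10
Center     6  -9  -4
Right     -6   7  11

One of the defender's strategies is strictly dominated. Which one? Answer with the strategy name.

Z

Y holds the attacker's payoff strictly below Z in every row: 3 < 10, -9 < -4, 7 < 11.
So Z is strictly dominated for the defender.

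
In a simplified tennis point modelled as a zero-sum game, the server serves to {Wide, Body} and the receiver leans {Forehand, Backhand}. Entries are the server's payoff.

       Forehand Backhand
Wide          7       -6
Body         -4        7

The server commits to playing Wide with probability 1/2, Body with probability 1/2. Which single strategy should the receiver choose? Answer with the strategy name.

Backhand

If the receiver plays Forehand, the server's expected payoff is (1/2)·7 + (1/2)·(-4) = 3/2.
If the receiver plays Backhand, the server's expected payoff is (1/2)·(-6) + (1/2)·7 = 1/2.
The receiver minimizes the server's payoff; the smallest is 1/2, so the best response is Backhand.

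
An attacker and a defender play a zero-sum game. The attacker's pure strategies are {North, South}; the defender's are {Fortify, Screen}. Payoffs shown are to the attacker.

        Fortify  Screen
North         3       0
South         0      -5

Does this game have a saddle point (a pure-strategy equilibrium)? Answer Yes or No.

Row minima: North → 0, South → -5; maximin = 0.
Column maxima: Fortify → 3, Screen → 0; minimax = 0.
maximin = minimax = 0, so a saddle point exists.

Yes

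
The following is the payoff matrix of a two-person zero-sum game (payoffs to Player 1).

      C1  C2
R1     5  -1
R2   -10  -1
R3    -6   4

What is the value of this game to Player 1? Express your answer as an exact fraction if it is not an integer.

7/8

Row minima: R1 → -1, R2 → -10, R3 → -6; maximin = -1.
Column maxima: C1 → 5, C2 → 4; minimax = 4.
-1 ≠ 4, so there is no saddle point; optimal play is mixed.
R2 is strictly dominated by R3, so Player 1 never plays it.
On the remaining 2×2 (R1, R3 vs C1, C2):
Let Player 1 play R1 with probability p. Expected payoff against C1: 5p + (-6)(1−p) = 11p − 6; against C2: (-1)p + 4(1−p) = −5p + 4.
Setting these equal: 11p − 6 = −5p + 4 ⇒ 16p = 10 ⇒ p = 5/8, and the value is (11)·(5/8) − 6 = 7/8.
For Player 2: with q = P(C1), equating R1's and R3's payoffs gives 6q − 1 = −10q + 4 ⇒ q = 5/16.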